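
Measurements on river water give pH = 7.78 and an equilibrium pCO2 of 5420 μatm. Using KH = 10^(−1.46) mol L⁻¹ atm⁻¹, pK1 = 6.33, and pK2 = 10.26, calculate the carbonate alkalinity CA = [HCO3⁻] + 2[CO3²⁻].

[CO2*] = KH · pCO2 = 10^(−1.46) × 5420×10^-6 = 1.879×10^-4 mol/L
α₀ = 1/(1 + K1/[H⁺] + K1K2/[H⁺]²) = 1/(1 + 10^+1.45 + 10^-1.03) = 0.03416
DIC = [CO2*]/α₀ = 1.879×10^-4 / 0.03416 = 5.502 mmol/L
CA = (α₁ + 2α₂)·DIC = (0.9627 + 2×0.003188) × 5.502 = 5.33 mmol/L

CA = 5.33 mmol/L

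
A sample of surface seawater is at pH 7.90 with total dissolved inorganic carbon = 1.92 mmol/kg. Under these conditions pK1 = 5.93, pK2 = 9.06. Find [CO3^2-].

α₂ = 1 / (1 + [H⁺]/K2 + [H⁺]²/(K1K2)) = 1 / (1 + 10^+1.16 + 10^-0.81)
   = 1 / (1 + 14.454 + 0.15488) = 1/15.609 = 0.06406
[CO3²⁻] = α₂ × DIC = 0.06406 × 1.92 = 0.123 mmol/kg

[CO3²⁻] = 0.123 mmol/kg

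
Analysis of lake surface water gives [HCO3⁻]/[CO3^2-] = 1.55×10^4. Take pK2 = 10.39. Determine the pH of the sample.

pH = 6.20

From K2 = [H⁺][CO3^2-]/[HCO3⁻]:  pH = pK2 − log₁₀([HCO3⁻]/[CO3^2-])
log₁₀(1.55×10^4) = +4.190
pH = 10.39 − (+4.190) = 6.20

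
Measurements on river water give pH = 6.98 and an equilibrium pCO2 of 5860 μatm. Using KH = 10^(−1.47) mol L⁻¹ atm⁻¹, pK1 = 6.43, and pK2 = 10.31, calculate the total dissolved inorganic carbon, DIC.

[CO2*] = KH · pCO2 = 10^(−1.47) × 5860×10^-6 = 1.986×10^-4 mol/L
α₀ = 1/(1 + K1/[H⁺] + K1K2/[H⁺]²) = 1/(1 + 10^+0.55 + 10^-2.78) = 0.2198
DIC = [CO2*]/α₀ = 1.986×10^-4 / 0.2198 = 0.903 mmol/L

DIC = 0.903 mmol/L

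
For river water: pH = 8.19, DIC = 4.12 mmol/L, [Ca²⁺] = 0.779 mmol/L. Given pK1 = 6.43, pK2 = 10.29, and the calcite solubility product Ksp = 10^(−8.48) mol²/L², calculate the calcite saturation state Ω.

α₂ = 1 / (1 + [H⁺]/K2 + [H⁺]²/(K1K2)) = 1 / (1 + 10^+2.10 + 10^+0.34)
   = 1 / (1 + 125.89 + 2.1878) = 1/129.08 = 0.007747
[CO3²⁻] = α₂ × DIC = 0.007747 × 4.12 = 0.03192 mmol/L
Ksp = 10^(−8.48) = 3.311×10^-9
Ω = [Ca²⁺][CO3²⁻]/Ksp = (0.779×10^-3)(3.192×10^-5) / 3.311×10^-9 = 7.51

Ω = 7.51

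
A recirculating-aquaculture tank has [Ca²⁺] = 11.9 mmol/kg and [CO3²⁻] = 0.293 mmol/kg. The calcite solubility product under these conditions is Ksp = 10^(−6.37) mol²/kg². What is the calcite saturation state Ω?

Ω = 8.17

Ksp = 10^(−6.37) = 4.266×10^-7
Ω = [Ca²⁺][CO3²⁻]/Ksp = (11.9×10^-3)(0.293×10^-3) / 4.266×10^-7 = 8.17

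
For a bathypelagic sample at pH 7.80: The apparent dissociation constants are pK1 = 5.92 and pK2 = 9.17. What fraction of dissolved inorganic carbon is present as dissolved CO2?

α₀ = 0.0125

α₀ = 1 / (1 + K1/[H⁺] + K1K2/[H⁺]²) = 1 / (1 + 10^+1.88 + 10^+0.51)
   = 1 / (1 + 75.858 + 3.2359) = 1/80.094 = 0.01249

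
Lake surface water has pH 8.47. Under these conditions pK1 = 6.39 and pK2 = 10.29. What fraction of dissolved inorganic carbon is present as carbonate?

α₂ = 1 / (1 + [H⁺]/K2 + [H⁺]²/(K1K2)) = 1 / (1 + 10^+1.82 + 10^-0.26)
   = 1 / (1 + 66.069 + 0.54954) = 1/67.619 = 0.01479

α₂ = 0.0148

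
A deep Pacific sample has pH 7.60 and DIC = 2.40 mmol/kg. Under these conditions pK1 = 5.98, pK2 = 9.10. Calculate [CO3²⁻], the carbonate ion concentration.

α₂ = 1 / (1 + [H⁺]/K2 + [H⁺]²/(K1K2)) = 1 / (1 + 10^+1.50 + 10^-0.12)
   = 1 / (1 + 31.623 + 0.75858) = 1/33.381 = 0.02996
[CO3²⁻] = α₂ × DIC = 0.02996 × 2.40 = 0.0719 mmol/kg

[CO3²⁻] = 0.0719 mmol/kg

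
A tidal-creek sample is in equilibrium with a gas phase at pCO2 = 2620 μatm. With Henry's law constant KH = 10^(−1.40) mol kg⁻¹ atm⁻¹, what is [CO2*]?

[CO2*] = 104 μmol/kg

KH = 10^(−1.40) = 3.981×10^-2 mol kg⁻¹ atm⁻¹
[CO2*] = KH · pCO2 = 3.981×10^-2 × 2620×10^-6 atm = 1.04×10^-4 mol/kg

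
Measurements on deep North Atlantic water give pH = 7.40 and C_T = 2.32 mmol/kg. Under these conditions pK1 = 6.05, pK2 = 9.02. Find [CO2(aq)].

[CO2*] = 0.0970 mmol/kg

α₀ = 1 / (1 + K1/[H⁺] + K1K2/[H⁺]²) = 1 / (1 + 10^+1.35 + 10^-0.27)
   = 1 / (1 + 22.387 + 0.53703) = 1/23.924 = 0.04180
[CO2*] = α₀ × DIC = 0.04180 × 2.32 = 0.0970 mmol/kg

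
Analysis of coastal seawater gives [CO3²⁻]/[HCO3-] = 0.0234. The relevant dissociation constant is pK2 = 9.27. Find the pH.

From K2 = [H⁺][CO3²⁻]/[HCO3-]:  pH = pK2 + log₁₀([CO3²⁻]/[HCO3-])
log₁₀(0.0234) = -1.631
pH = 9.27 + (-1.631) = 7.64

pH = 7.64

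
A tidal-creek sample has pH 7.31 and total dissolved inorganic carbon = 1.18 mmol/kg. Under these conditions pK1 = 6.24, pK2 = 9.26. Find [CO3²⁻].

[CO3²⁻] = 12.1 μmol/kg

α₂ = 1 / (1 + [H⁺]/K2 + [H⁺]²/(K1K2)) = 1 / (1 + 10^+1.95 + 10^+0.88)
   = 1 / (1 + 89.125 + 7.5858) = 1/97.711 = 0.01023
[CO3²⁻] = α₂ × DIC = 0.01023 × 1.18 = 0.0121 mmol/kg = 12.1 μmol/kg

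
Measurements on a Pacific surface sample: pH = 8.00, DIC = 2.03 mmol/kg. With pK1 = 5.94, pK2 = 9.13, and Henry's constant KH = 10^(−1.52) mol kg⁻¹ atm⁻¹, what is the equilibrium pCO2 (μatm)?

pCO2 = 541 μatm

α₀ = 1 / (1 + K1/[H⁺] + K1K2/[H⁺]²) = 1 / (1 + 10^+2.06 + 10^+0.93)
   = 1 / (1 + 114.82 + 8.5114) = 1/124.33 = 0.008043
[CO2*] = α₀ × DIC = 0.008043 × 2.03 = 0.01633 mmol/kg = 16.33 μmol/kg
pCO2 = [CO2*]/KH = 1.633×10^-5 / 3.020×10^-2 = 541 μatm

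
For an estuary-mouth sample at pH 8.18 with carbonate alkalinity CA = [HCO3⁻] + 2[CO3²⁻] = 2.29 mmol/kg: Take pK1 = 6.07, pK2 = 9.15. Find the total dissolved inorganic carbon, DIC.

DIC = 2.10 mmol/kg

CA = [HCO3⁻] + 2[CO3²⁻] = (α₁ + 2α₂)·DIC
At pH 8.18: [H⁺]/K1 = 10^-2.11 = 0.0077625, K2/[H⁺] = 10^-0.97 = 0.10715
α₁ = 1/(1 + 0.0077625 + 0.10715) = 1/1.1149 = 0.8969; α₂ = α₁·K2/[H⁺] = 0.09611
α₁ + 2α₂ = 1.0891
DIC = CA / (α₁ + 2α₂) = 2.29 / 1.0891 = 2.10 mmol/kg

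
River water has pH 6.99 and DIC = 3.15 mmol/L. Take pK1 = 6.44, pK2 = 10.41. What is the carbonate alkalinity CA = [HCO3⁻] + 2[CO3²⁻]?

CA = [HCO3⁻] + 2[CO3²⁻] = (α₁ + 2α₂)·DIC
At pH 6.99: [H⁺]/K1 = 10^-0.55 = 0.28184, K2/[H⁺] = 10^-3.42 = 0.00038019
α₁ = 1/(1 + 0.28184 + 0.00038019) = 1/1.2822 = 0.7799; α₂ = α₁·K2/[H⁺] = 0.0002965
α₁ + 2α₂ = 0.7805
CA = 0.7805 × 3.15 = 2.46 mmol/L

CA = 2.46 mmol/L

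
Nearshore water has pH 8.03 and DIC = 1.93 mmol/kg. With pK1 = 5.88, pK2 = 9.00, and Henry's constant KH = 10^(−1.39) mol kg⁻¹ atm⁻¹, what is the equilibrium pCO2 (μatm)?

pCO2 = 301 μatm

α₀ = 1 / (1 + K1/[H⁺] + K1K2/[H⁺]²) = 1 / (1 + 10^+2.15 + 10^+1.18)
   = 1 / (1 + 141.25 + 15.136) = 1/157.39 = 0.006354
[CO2*] = α₀ × DIC = 0.006354 × 1.93 = 0.01226 mmol/kg = 12.26 μmol/kg
pCO2 = [CO2*]/KH = 1.226×10^-5 / 4.074×10^-2 = 301 μatm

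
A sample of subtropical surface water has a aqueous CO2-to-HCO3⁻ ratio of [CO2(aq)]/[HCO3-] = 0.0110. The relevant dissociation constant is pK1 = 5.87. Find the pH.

pH = 7.83

From K1 = [H⁺][HCO3-]/[CO2(aq)]:  pH = pK1 − log₁₀([CO2(aq)]/[HCO3-])
log₁₀(0.0110) = -1.959
pH = 5.87 − (-1.959) = 7.83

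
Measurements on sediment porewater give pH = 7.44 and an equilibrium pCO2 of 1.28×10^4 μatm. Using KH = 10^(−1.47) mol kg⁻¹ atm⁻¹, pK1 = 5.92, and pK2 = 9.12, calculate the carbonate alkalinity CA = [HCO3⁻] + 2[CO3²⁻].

CA = 15.0 mmol/kg

[CO2*] = KH · pCO2 = 10^(−1.47) × 1.28×10^4×10^-6 = 4.337×10^-4 mol/kg
α₀ = 1/(1 + K1/[H⁺] + K1K2/[H⁺]²) = 1/(1 + 10^+1.52 + 10^-0.16) = 0.02873
DIC = [CO2*]/α₀ = 4.337×10^-4 / 0.02873 = 15.10 mmol/kg
CA = (α₁ + 2α₂)·DIC = (0.9514 + 2×0.01988) × 15.10 = 15.0 mmol/kg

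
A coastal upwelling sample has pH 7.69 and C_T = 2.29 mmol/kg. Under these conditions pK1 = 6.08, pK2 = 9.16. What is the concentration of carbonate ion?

[CO3²⁻] = 0.0733 mmol/kg

α₂ = 1 / (1 + [H⁺]/K2 + [H⁺]²/(K1K2)) = 1 / (1 + 10^+1.47 + 10^-0.14)
   = 1 / (1 + 29.512 + 0.72444) = 1/31.237 = 0.03201
[CO3²⁻] = α₂ × DIC = 0.03201 × 2.29 = 0.0733 mmol/kg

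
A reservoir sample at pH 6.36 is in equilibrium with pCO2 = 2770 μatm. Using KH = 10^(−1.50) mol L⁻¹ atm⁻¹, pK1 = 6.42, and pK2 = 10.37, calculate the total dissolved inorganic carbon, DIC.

DIC = 0.164 mmol/L

[CO2*] = KH · pCO2 = 10^(−1.50) × 2770×10^-6 = 8.760×10^-5 mol/L
α₀ = 1/(1 + K1/[H⁺] + K1K2/[H⁺]²) = 1/(1 + 10^-0.06 + 10^-4.07) = 0.5345
DIC = [CO2*]/α₀ = 8.760×10^-5 / 0.5345 = 0.164 mmol/L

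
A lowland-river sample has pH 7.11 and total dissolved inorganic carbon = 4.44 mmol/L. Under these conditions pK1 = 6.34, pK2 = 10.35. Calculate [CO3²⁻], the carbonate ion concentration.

[CO3²⁻] = 2.18 μmol/L

α₂ = 1 / (1 + [H⁺]/K2 + [H⁺]²/(K1K2)) = 1 / (1 + 10^+3.24 + 10^+2.47)
   = 1 / (1 + 1737.8 + 295.12) = 1/2033.9 = 0.0004917
[CO3²⁻] = α₂ × DIC = 0.0004917 × 4.44 = 0.00218 mmol/L = 2.18 μmol/L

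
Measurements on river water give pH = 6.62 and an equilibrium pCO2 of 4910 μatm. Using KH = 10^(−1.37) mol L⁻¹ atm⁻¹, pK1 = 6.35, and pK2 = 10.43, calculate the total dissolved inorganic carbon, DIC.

[CO2*] = KH · pCO2 = 10^(−1.37) × 4910×10^-6 = 2.095×10^-4 mol/L
α₀ = 1/(1 + K1/[H⁺] + K1K2/[H⁺]²) = 1/(1 + 10^+0.27 + 10^-3.54) = 0.3494
DIC = [CO2*]/α₀ = 2.095×10^-4 / 0.3494 = 0.600 mmol/L

DIC = 0.600 mmol/L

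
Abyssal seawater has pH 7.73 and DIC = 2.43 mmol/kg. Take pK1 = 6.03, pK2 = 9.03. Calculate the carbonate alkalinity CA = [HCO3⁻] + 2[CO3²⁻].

CA = [HCO3⁻] + 2[CO3²⁻] = (α₁ + 2α₂)·DIC
At pH 7.73: [H⁺]/K1 = 10^-1.70 = 0.019953, K2/[H⁺] = 10^-1.30 = 0.050119
α₁ = 1/(1 + 0.019953 + 0.050119) = 1/1.0701 = 0.9345; α₂ = α₁·K2/[H⁺] = 0.04684
α₁ + 2α₂ = 1.0282
CA = 1.0282 × 2.43 = 2.50 mmol/kg

CA = 2.50 mmol/kg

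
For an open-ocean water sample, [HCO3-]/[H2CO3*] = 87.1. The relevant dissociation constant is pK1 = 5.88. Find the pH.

pH = 7.82

From K1 = [H⁺][HCO3-]/[H2CO3*]:  pH = pK1 + log₁₀([HCO3-]/[H2CO3*])
log₁₀(87.1) = +1.940
pH = 5.88 + (+1.940) = 7.82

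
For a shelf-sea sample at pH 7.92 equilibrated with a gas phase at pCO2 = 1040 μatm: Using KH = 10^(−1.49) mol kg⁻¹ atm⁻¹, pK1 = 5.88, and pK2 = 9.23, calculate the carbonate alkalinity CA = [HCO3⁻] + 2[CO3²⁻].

[CO2*] = KH · pCO2 = 10^(−1.49) × 1040×10^-6 = 3.365×10^-5 mol/kg
α₀ = 1/(1 + K1/[H⁺] + K1K2/[H⁺]²) = 1/(1 + 10^+2.04 + 10^+0.73) = 0.008619
DIC = [CO2*]/α₀ = 3.365×10^-5 / 0.008619 = 3.904 mmol/kg
CA = (α₁ + 2α₂)·DIC = (0.9451 + 2×0.04629) × 3.904 = 4.05 mmol/kg

CA = 4.05 mmol/kg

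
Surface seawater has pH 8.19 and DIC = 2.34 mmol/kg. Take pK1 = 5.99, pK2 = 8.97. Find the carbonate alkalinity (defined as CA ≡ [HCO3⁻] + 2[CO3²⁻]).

CA = [HCO3⁻] + 2[CO3²⁻] = (α₁ + 2α₂)·DIC
At pH 8.19: [H⁺]/K1 = 10^-2.20 = 0.0063096, K2/[H⁺] = 10^-0.78 = 0.16596
α₁ = 1/(1 + 0.0063096 + 0.16596) = 1/1.1723 = 0.8530; α₂ = α₁·K2/[H⁺] = 0.1416
α₁ + 2α₂ = 1.1362
CA = 1.1362 × 2.34 = 2.66 mmol/kg

CA = 2.66 mmol/kg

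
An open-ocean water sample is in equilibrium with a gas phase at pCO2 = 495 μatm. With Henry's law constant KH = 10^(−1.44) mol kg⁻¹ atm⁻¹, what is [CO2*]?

KH = 10^(−1.44) = 3.631×10^-2 mol kg⁻¹ atm⁻¹
[CO2*] = KH · pCO2 = 3.631×10^-2 × 495×10^-6 atm = 1.80×10^-5 mol/kg

[CO2*] = 18.0 μmol/kg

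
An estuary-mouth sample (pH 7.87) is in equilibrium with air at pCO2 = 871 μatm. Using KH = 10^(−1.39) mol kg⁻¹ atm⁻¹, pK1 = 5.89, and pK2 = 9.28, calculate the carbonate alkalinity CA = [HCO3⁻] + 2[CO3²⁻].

[CO2*] = KH · pCO2 = 10^(−1.39) × 871×10^-6 = 3.548×10^-5 mol/kg
α₀ = 1/(1 + K1/[H⁺] + K1K2/[H⁺]²) = 1/(1 + 10^+1.98 + 10^+0.57) = 0.009979
DIC = [CO2*]/α₀ = 3.548×10^-5 / 0.009979 = 3.556 mmol/kg
CA = (α₁ + 2α₂)·DIC = (0.9529 + 2×0.03707) × 3.556 = 3.65 mmol/kg

CA = 3.65 mmol/kg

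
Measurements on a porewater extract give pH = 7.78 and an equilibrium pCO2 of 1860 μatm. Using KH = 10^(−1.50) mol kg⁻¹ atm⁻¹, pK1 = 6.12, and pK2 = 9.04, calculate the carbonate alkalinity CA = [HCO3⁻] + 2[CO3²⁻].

CA = 2.98 mmol/kg

[CO2*] = KH · pCO2 = 10^(−1.50) × 1860×10^-6 = 5.882×10^-5 mol/kg
α₀ = 1/(1 + K1/[H⁺] + K1K2/[H⁺]²) = 1/(1 + 10^+1.66 + 10^+0.40) = 0.02032
DIC = [CO2*]/α₀ = 5.882×10^-5 / 0.02032 = 2.895 mmol/kg
CA = (α₁ + 2α₂)·DIC = (0.9287 + 2×0.05103) × 2.895 = 2.98 mmol/kg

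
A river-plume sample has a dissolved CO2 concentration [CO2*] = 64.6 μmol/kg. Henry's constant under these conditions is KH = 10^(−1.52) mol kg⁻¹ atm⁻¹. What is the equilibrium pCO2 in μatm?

KH = 10^(−1.52) = 3.020×10^-2 mol kg⁻¹ atm⁻¹
pCO2 = [CO2*]/KH = 64.6×10^-6 / 3.020×10^-2 = 2.14×10^-3 atm = 2140 μatm

pCO2 = 2140 μatm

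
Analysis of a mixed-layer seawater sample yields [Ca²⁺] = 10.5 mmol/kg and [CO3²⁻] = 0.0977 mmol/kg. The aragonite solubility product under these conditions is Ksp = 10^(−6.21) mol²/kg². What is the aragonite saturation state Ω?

Ω = 1.66

Ksp = 10^(−6.21) = 6.166×10^-7
Ω = [Ca²⁺][CO3²⁻]/Ksp = (10.5×10^-3)(0.0977×10^-3) / 6.166×10^-7 = 1.66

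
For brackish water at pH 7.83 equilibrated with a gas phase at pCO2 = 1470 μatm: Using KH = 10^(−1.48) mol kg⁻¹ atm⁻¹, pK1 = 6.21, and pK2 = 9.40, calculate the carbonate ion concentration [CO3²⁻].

[CO3²⁻] = 0.0546 mmol/kg

[CO2*] = KH · pCO2 = 10^(−1.48) × 1470×10^-6 = 4.868×10^-5 mol/kg
α₀ = 1/(1 + K1/[H⁺] + K1K2/[H⁺]²) = 1/(1 + 10^+1.62 + 10^+0.05) = 0.02283
DIC = [CO2*]/α₀ = 4.868×10^-5 / 0.02283 = 2.132 mmol/kg
[CO3²⁻] = α₂·DIC; α₂ = 0.02561, so [CO3²⁻] = 0.02561 × 2.132 = 0.0546 mmol/kg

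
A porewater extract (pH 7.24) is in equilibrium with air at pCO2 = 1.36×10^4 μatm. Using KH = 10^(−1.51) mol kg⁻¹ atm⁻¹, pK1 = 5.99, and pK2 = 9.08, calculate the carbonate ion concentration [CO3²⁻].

[CO3²⁻] = 0.108 mmol/kg

[CO2*] = KH · pCO2 = 10^(−1.51) × 1.36×10^4×10^-6 = 4.203×10^-4 mol/kg
α₀ = 1/(1 + K1/[H⁺] + K1K2/[H⁺]²) = 1/(1 + 10^+1.25 + 10^-0.59) = 0.05252
DIC = [CO2*]/α₀ = 4.203×10^-4 / 0.05252 = 8.002 mmol/kg
[CO3²⁻] = α₂·DIC; α₂ = 0.01350, so [CO3²⁻] = 0.01350 × 8.002 = 0.108 mmol/kg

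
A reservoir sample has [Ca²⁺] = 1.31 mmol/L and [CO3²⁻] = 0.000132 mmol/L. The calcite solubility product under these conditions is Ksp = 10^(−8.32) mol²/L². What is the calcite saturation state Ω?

Ω = 0.0361

Ksp = 10^(−8.32) = 4.786×10^-9
Ω = [Ca²⁺][CO3²⁻]/Ksp = (1.31×10^-3)(0.000132×10^-3) / 4.786×10^-9 = 0.0361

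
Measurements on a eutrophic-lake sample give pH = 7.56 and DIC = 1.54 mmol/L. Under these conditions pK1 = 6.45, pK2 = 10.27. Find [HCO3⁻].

α₁ = 1 / (1 + [H⁺]/K1 + K2/[H⁺]) = 1 / (1 + 10^-1.11 + 10^-2.71)
   = 1 / (1 + 0.077625 + 0.0019498) = 1/1.0796 = 0.9263
[HCO3⁻] = α₁ × DIC = 0.9263 × 1.54 = 1.43 mmol/L

[HCO3⁻] = 1.43 mmol/L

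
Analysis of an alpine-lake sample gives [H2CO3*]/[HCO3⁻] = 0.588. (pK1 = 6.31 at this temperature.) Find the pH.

pH = 6.54

From K1 = [H⁺][HCO3⁻]/[H2CO3*]:  pH = pK1 − log₁₀([H2CO3*]/[HCO3⁻])
log₁₀(0.588) = -0.231
pH = 6.31 − (-0.231) = 6.54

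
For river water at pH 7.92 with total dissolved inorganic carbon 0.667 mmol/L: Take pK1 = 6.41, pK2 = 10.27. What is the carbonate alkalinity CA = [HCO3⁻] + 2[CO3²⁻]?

CA = [HCO3⁻] + 2[CO3²⁻] = (α₁ + 2α₂)·DIC
At pH 7.92: [H⁺]/K1 = 10^-1.51 = 0.030903, K2/[H⁺] = 10^-2.35 = 0.0044668
α₁ = 1/(1 + 0.030903 + 0.0044668) = 1/1.0354 = 0.9658; α₂ = α₁·K2/[H⁺] = 0.004314
α₁ + 2α₂ = 0.9745
CA = 0.9745 × 0.667 = 0.650 mmol/L

CA = 0.650 mmol/L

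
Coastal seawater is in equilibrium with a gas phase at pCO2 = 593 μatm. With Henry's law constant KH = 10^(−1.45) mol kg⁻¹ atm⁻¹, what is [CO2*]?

KH = 10^(−1.45) = 3.548×10^-2 mol kg⁻¹ atm⁻¹
[CO2*] = KH · pCO2 = 3.548×10^-2 × 593×10^-6 atm = 2.10×10^-5 mol/kg

[CO2*] = 21.0 μmol/kg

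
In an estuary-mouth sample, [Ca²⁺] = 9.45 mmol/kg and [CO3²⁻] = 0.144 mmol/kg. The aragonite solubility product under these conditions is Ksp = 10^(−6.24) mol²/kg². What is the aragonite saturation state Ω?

Ω = 2.36

Ksp = 10^(−6.24) = 5.754×10^-7
Ω = [Ca²⁺][CO3²⁻]/Ksp = (9.45×10^-3)(0.144×10^-3) / 5.754×10^-7 = 2.36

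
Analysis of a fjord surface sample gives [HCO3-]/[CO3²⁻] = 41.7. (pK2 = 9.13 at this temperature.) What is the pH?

From K2 = [H⁺][CO3²⁻]/[HCO3-]:  pH = pK2 − log₁₀([HCO3-]/[CO3²⁻])
log₁₀(41.7) = +1.620
pH = 9.13 − (+1.620) = 7.51

pH = 7.51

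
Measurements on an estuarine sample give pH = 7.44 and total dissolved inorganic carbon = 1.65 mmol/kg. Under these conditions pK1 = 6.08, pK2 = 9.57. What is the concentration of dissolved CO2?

[CO2*] = 0.0685 mmol/kg

α₀ = 1 / (1 + K1/[H⁺] + K1K2/[H⁺]²) = 1 / (1 + 10^+1.36 + 10^-0.77)
   = 1 / (1 + 22.909 + 0.16982) = 1/24.079 = 0.04153
[CO2*] = α₀ × DIC = 0.04153 × 1.65 = 0.0685 mmol/kg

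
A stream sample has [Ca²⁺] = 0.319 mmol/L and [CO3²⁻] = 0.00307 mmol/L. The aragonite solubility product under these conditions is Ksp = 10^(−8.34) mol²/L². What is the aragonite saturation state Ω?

Ω = 0.214

Ksp = 10^(−8.34) = 4.571×10^-9
Ω = [Ca²⁺][CO3²⁻]/Ksp = (0.319×10^-3)(0.00307×10^-3) / 4.571×10^-9 = 0.214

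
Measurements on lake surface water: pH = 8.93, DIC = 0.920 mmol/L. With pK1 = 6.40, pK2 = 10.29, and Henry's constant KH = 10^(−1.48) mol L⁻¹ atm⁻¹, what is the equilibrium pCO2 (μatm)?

α₀ = 1 / (1 + K1/[H⁺] + K1K2/[H⁺]²) = 1 / (1 + 10^+2.53 + 10^+1.17)
   = 1 / (1 + 338.84 + 14.791) = 1/354.64 = 0.002820
[CO2*] = α₀ × DIC = 0.002820 × 0.920 = 0.002594 mmol/L = 2.594 μmol/L
pCO2 = [CO2*]/KH = 2.594×10^-6 / 3.311×10^-2 = 78.3 μatm

pCO2 = 78.3 μatm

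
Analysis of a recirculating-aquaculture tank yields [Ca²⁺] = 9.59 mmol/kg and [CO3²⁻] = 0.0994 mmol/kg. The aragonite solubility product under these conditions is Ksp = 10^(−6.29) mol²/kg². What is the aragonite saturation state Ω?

Ω = 1.86

Ksp = 10^(−6.29) = 5.129×10^-7
Ω = [Ca²⁺][CO3²⁻]/Ksp = (9.59×10^-3)(0.0994×10^-3) / 5.129×10^-7 = 1.86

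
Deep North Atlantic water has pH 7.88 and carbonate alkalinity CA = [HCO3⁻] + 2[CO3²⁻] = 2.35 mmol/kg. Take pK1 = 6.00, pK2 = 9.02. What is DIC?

CA = [HCO3⁻] + 2[CO3²⁻] = (α₁ + 2α₂)·DIC
At pH 7.88: [H⁺]/K1 = 10^-1.88 = 0.013183, K2/[H⁺] = 10^-1.14 = 0.072444
α₁ = 1/(1 + 0.013183 + 0.072444) = 1/1.0856 = 0.9211; α₂ = α₁·K2/[H⁺] = 0.06673
α₁ + 2α₂ = 1.0546
DIC = CA / (α₁ + 2α₂) = 2.35 / 1.0546 = 2.23 mmol/kg

DIC = 2.23 mmol/kg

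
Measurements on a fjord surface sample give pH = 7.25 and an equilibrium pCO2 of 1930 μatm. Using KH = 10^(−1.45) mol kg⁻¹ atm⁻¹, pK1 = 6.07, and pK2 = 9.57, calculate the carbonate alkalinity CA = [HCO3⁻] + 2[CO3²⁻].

[CO2*] = KH · pCO2 = 10^(−1.45) × 1930×10^-6 = 6.848×10^-5 mol/kg
α₀ = 1/(1 + K1/[H⁺] + K1K2/[H⁺]²) = 1/(1 + 10^+1.18 + 10^-1.14) = 0.06170
DIC = [CO2*]/α₀ = 6.848×10^-5 / 0.06170 = 1.110 mmol/kg
CA = (α₁ + 2α₂)·DIC = (0.9338 + 2×0.004470) × 1.110 = 1.05 mmol/kg

CA = 1.05 mmol/kg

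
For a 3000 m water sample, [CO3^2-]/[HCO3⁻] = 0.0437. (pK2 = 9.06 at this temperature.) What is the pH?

pH = 7.70

From K2 = [H⁺][CO3^2-]/[HCO3⁻]:  pH = pK2 + log₁₀([CO3^2-]/[HCO3⁻])
log₁₀(0.0437) = -1.360
pH = 9.06 + (-1.360) = 7.70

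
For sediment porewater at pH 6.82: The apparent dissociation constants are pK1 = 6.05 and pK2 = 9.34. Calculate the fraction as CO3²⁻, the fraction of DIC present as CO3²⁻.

α₂ = 1 / (1 + [H⁺]/K2 + [H⁺]²/(K1K2)) = 1 / (1 + 10^+2.52 + 10^+1.75)
   = 1 / (1 + 331.13 + 56.234) = 1/388.37 = 0.002575

α₂ = 0.00257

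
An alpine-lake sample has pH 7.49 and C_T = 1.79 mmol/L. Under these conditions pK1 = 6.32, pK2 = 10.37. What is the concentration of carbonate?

α₂ = 1 / (1 + [H⁺]/K2 + [H⁺]²/(K1K2)) = 1 / (1 + 10^+2.88 + 10^+1.71)
   = 1 / (1 + 758.58 + 51.286) = 1/810.86 = 0.001233
[CO3²⁻] = α₂ × DIC = 0.001233 × 1.79 = 0.00221 mmol/L = 2.21 μmol/L

[CO3²⁻] = 2.21 μmol/L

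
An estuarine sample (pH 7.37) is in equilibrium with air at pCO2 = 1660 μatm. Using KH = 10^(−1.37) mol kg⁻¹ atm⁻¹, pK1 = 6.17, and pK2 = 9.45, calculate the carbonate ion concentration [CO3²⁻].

[CO2*] = KH · pCO2 = 10^(−1.37) × 1660×10^-6 = 7.081×10^-5 mol/kg
α₀ = 1/(1 + K1/[H⁺] + K1K2/[H⁺]²) = 1/(1 + 10^+1.20 + 10^-0.88) = 0.05889
DIC = [CO2*]/α₀ = 7.081×10^-5 / 0.05889 = 1.202 mmol/kg
[CO3²⁻] = α₂·DIC; α₂ = 0.007763, so [CO3²⁻] = 0.007763 × 1.202 = 0.00933 mmol/kg = 9.33 μmol/kg

[CO3²⁻] = 9.33 μmol/kg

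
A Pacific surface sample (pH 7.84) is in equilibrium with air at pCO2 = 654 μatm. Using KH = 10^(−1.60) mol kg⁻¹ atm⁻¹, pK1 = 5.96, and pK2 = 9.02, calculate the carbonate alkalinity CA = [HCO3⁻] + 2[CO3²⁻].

[CO2*] = KH · pCO2 = 10^(−1.60) × 654×10^-6 = 1.643×10^-5 mol/kg
α₀ = 1/(1 + K1/[H⁺] + K1K2/[H⁺]²) = 1/(1 + 10^+1.88 + 10^+0.70) = 0.01221
DIC = [CO2*]/α₀ = 1.643×10^-5 / 0.01221 = 1.345 mmol/kg
CA = (α₁ + 2α₂)·DIC = (0.9266 + 2×0.06122) × 1.345 = 1.41 mmol/kg

CA = 1.41 mmol/kg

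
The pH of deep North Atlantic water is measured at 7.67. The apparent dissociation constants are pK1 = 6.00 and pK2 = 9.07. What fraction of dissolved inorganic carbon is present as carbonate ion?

α₂ = 1 / (1 + [H⁺]/K2 + [H⁺]²/(K1K2)) = 1 / (1 + 10^+1.40 + 10^-0.27)
   = 1 / (1 + 25.119 + 0.53703) = 1/26.656 = 0.03752

α₂ = 0.0375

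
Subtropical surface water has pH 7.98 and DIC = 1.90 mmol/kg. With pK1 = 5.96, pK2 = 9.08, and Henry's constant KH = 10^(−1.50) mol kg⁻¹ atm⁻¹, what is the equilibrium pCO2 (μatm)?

pCO2 = 527 μatm

α₀ = 1 / (1 + K1/[H⁺] + K1K2/[H⁺]²) = 1 / (1 + 10^+2.02 + 10^+0.92)
   = 1 / (1 + 104.71 + 8.3176) = 1/114.03 = 0.008770
[CO2*] = α₀ × DIC = 0.008770 × 1.90 = 0.01666 mmol/kg = 16.66 μmol/kg
pCO2 = [CO2*]/KH = 1.666×10^-5 / 3.162×10^-2 = 527 μatm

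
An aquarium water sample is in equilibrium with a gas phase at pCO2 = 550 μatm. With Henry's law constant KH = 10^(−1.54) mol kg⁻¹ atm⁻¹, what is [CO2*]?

[CO2*] = 15.9 μmol/kg

KH = 10^(−1.54) = 2.884×10^-2 mol kg⁻¹ atm⁻¹
[CO2*] = KH · pCO2 = 2.884×10^-2 × 550×10^-6 atm = 1.59×10^-5 mol/kg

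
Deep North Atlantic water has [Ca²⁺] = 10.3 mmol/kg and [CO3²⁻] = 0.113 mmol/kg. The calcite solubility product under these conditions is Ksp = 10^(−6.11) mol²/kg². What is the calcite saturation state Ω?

Ksp = 10^(−6.11) = 7.762×10^-7
Ω = [Ca²⁺][CO3²⁻]/Ksp = (10.3×10^-3)(0.113×10^-3) / 7.762×10^-7 = 1.50

Ω = 1.50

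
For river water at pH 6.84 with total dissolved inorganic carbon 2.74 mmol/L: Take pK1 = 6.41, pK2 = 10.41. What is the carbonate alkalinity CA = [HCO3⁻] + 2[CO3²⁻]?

CA = 2.00 mmol/L

CA = [HCO3⁻] + 2[CO3²⁻] = (α₁ + 2α₂)·DIC
At pH 6.84: [H⁺]/K1 = 10^-0.43 = 0.37154, K2/[H⁺] = 10^-3.57 = 0.00026915
α₁ = 1/(1 + 0.37154 + 0.00026915) = 1/1.3718 = 0.7290; α₂ = α₁·K2/[H⁺] = 0.0001962
α₁ + 2α₂ = 0.7294
CA = 0.7294 × 2.74 = 2.00 mmol/L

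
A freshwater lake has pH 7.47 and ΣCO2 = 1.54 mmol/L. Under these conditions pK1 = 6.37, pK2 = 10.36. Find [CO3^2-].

[CO3²⁻] = 1.84 μmol/L

α₂ = 1 / (1 + [H⁺]/K2 + [H⁺]²/(K1K2)) = 1 / (1 + 10^+2.89 + 10^+1.79)
   = 1 / (1 + 776.25 + 61.660) = 1/838.91 = 0.001192
[CO3²⁻] = α₂ × DIC = 0.001192 × 1.54 = 0.00184 mmol/L = 1.84 μmol/L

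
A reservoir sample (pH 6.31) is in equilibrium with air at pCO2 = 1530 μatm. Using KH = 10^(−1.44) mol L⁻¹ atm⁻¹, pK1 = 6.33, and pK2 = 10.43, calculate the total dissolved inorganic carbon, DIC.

[CO2*] = KH · pCO2 = 10^(−1.44) × 1530×10^-6 = 5.555×10^-5 mol/L
α₀ = 1/(1 + K1/[H⁺] + K1K2/[H⁺]²) = 1/(1 + 10^-0.02 + 10^-4.14) = 0.5115
DIC = [CO2*]/α₀ = 5.555×10^-5 / 0.5115 = 0.109 mmol/L

DIC = 0.109 mmol/L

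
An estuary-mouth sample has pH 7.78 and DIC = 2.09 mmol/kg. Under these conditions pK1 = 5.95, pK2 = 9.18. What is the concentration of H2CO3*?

α₀ = 1 / (1 + K1/[H⁺] + K1K2/[H⁺]²) = 1 / (1 + 10^+1.83 + 10^+0.43)
   = 1 / (1 + 67.608 + 2.6915) = 1/71.300 = 0.01403
[CO2*] = α₀ × DIC = 0.01403 × 2.09 = 0.0293 mmol/kg

[CO2*] = 0.0293 mmol/kg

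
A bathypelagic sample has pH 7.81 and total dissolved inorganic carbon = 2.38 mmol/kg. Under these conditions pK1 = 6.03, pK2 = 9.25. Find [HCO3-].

α₁ = 1 / (1 + [H⁺]/K1 + K2/[H⁺]) = 1 / (1 + 10^-1.78 + 10^-1.44)
   = 1 / (1 + 0.016596 + 0.036308) = 1/1.0529 = 0.9498
[HCO3⁻] = α₁ × DIC = 0.9498 × 2.38 = 2.26 mmol/kg

[HCO3⁻] = 2.26 mmol/kg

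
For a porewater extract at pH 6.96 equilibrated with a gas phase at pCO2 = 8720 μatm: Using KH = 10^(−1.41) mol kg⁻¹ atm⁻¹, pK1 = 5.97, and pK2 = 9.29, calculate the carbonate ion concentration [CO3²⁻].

[CO3²⁻] = 15.5 μmol/kg

[CO2*] = KH · pCO2 = 10^(−1.41) × 8720×10^-6 = 3.392×10^-4 mol/kg
α₀ = 1/(1 + K1/[H⁺] + K1K2/[H⁺]²) = 1/(1 + 10^+0.99 + 10^-1.34) = 0.09244
DIC = [CO2*]/α₀ = 3.392×10^-4 / 0.09244 = 3.670 mmol/kg
[CO3²⁻] = α₂·DIC; α₂ = 0.004225, so [CO3²⁻] = 0.004225 × 3.670 = 0.0155 mmol/kg = 15.5 μmol/kg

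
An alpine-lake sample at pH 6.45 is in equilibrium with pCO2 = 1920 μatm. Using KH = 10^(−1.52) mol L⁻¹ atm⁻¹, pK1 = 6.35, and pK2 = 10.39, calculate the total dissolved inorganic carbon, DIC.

DIC = 0.131 mmol/L

[CO2*] = KH · pCO2 = 10^(−1.52) × 1920×10^-6 = 5.798×10^-5 mol/L
α₀ = 1/(1 + K1/[H⁺] + K1K2/[H⁺]²) = 1/(1 + 10^+0.10 + 10^-3.84) = 0.4427
DIC = [CO2*]/α₀ = 5.798×10^-5 / 0.4427 = 0.131 mmol/L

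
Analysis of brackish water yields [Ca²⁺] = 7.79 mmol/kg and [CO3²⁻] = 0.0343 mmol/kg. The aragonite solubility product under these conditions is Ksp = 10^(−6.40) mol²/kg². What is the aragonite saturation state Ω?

Ksp = 10^(−6.40) = 3.981×10^-7
Ω = [Ca²⁺][CO3²⁻]/Ksp = (7.79×10^-3)(0.0343×10^-3) / 3.981×10^-7 = 0.671

Ω = 0.671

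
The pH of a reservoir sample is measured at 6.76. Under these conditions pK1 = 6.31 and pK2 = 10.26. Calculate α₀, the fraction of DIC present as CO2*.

α₀ = 0.262

α₀ = 1 / (1 + K1/[H⁺] + K1K2/[H⁺]²) = 1 / (1 + 10^+0.45 + 10^-3.05)
   = 1 / (1 + 2.8184 + 0.00089125) = 1/3.8193 = 0.2618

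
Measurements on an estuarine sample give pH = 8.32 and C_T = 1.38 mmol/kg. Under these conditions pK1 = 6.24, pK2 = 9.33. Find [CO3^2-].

α₂ = 1 / (1 + [H⁺]/K2 + [H⁺]²/(K1K2)) = 1 / (1 + 10^+1.01 + 10^-1.07)
   = 1 / (1 + 10.233 + 0.085114) = 1/11.318 = 0.08835
[CO3²⁻] = α₂ × DIC = 0.08835 × 1.38 = 0.122 mmol/kg

[CO3²⁻] = 0.122 mmol/kg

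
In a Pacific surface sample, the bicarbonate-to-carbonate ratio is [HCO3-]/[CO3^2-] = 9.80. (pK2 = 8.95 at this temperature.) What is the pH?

pH = 7.96

From K2 = [H⁺][CO3^2-]/[HCO3-]:  pH = pK2 − log₁₀([HCO3-]/[CO3^2-])
log₁₀(9.80) = +0.991
pH = 8.95 − (+0.991) = 7.96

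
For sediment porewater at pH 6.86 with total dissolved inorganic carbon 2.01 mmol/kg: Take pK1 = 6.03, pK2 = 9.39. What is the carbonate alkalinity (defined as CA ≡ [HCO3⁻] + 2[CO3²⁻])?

CA = 1.76 mmol/kg

CA = [HCO3⁻] + 2[CO3²⁻] = (α₁ + 2α₂)·DIC
At pH 6.86: [H⁺]/K1 = 10^-0.83 = 0.14791, K2/[H⁺] = 10^-2.53 = 0.0029512
α₁ = 1/(1 + 0.14791 + 0.0029512) = 1/1.1509 = 0.8689; α₂ = α₁·K2/[H⁺] = 0.002564
α₁ + 2α₂ = 0.8740
CA = 0.8740 × 2.01 = 1.76 mmol/kg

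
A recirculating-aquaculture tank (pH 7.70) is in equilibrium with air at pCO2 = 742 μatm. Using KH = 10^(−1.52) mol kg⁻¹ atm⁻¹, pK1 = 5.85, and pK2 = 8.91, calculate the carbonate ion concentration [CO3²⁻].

[CO3²⁻] = 0.0978 mmol/kg

[CO2*] = KH · pCO2 = 10^(−1.52) × 742×10^-6 = 2.241×10^-5 mol/kg
α₀ = 1/(1 + K1/[H⁺] + K1K2/[H⁺]²) = 1/(1 + 10^+1.85 + 10^+0.64) = 0.01313
DIC = [CO2*]/α₀ = 2.241×10^-5 / 0.01313 = 1.707 mmol/kg
[CO3²⁻] = α₂·DIC; α₂ = 0.05732, so [CO3²⁻] = 0.05732 × 1.707 = 0.0978 mmol/kg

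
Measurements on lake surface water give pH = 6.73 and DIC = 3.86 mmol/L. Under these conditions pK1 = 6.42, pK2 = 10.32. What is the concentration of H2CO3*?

α₀ = 1 / (1 + K1/[H⁺] + K1K2/[H⁺]²) = 1 / (1 + 10^+0.31 + 10^-3.28)
   = 1 / (1 + 2.0417 + 0.00052481) = 1/3.0423 = 0.3287
[CO2*] = α₀ × DIC = 0.3287 × 3.86 = 1.27 mmol/L

[CO2*] = 1.27 mmol/L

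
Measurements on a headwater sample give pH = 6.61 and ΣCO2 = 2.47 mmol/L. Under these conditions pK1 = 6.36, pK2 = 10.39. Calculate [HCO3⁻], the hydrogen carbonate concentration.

[HCO3⁻] = 1.58 mmol/L

α₁ = 1 / (1 + [H⁺]/K1 + K2/[H⁺]) = 1 / (1 + 10^-0.25 + 10^-3.78)
   = 1 / (1 + 0.56234 + 0.00016596) = 1/1.5625 = 0.6400
[HCO3⁻] = α₁ × DIC = 0.6400 × 2.47 = 1.58 mmol/L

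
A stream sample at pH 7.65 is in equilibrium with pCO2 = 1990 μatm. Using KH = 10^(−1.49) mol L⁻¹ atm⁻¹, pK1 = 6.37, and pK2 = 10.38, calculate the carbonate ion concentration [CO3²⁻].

[CO3²⁻] = 2.28 μmol/L

[CO2*] = KH · pCO2 = 10^(−1.49) × 1990×10^-6 = 6.440×10^-5 mol/L
α₀ = 1/(1 + K1/[H⁺] + K1K2/[H⁺]²) = 1/(1 + 10^+1.28 + 10^-1.45) = 0.04978
DIC = [CO2*]/α₀ = 6.440×10^-5 / 0.04978 = 1.294 mmol/L
[CO3²⁻] = α₂·DIC; α₂ = 0.001766, so [CO3²⁻] = 0.001766 × 1.294 = 0.00228 mmol/L = 2.28 μmol/L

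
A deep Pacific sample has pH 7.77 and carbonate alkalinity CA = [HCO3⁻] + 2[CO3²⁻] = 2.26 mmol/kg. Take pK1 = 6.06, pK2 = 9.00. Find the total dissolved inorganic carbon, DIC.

DIC = 2.18 mmol/kg

CA = [HCO3⁻] + 2[CO3²⁻] = (α₁ + 2α₂)·DIC
At pH 7.77: [H⁺]/K1 = 10^-1.71 = 0.019498, K2/[H⁺] = 10^-1.23 = 0.058884
α₁ = 1/(1 + 0.019498 + 0.058884) = 1/1.0784 = 0.9273; α₂ = α₁·K2/[H⁺] = 0.05460
α₁ + 2α₂ = 1.0365
DIC = CA / (α₁ + 2α₂) = 2.26 / 1.0365 = 2.18 mmol/kg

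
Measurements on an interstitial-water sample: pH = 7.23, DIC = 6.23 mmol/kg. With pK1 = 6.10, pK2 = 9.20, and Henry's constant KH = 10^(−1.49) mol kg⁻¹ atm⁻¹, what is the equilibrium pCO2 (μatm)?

pCO2 = 1.32×10^4 μatm

α₀ = 1 / (1 + K1/[H⁺] + K1K2/[H⁺]²) = 1 / (1 + 10^+1.13 + 10^-0.84)
   = 1 / (1 + 13.490 + 0.14454) = 1/14.634 = 0.06833
[CO2*] = α₀ × DIC = 0.06833 × 6.23 = 0.4257 mmol/kg
pCO2 = [CO2*]/KH = 4.257×10^-4 / 3.236×10^-2 = 1.32×10^4 μatm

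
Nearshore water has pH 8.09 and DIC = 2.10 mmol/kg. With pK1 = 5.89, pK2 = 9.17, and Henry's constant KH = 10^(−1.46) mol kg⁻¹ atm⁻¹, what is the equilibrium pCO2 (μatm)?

α₀ = 1 / (1 + K1/[H⁺] + K1K2/[H⁺]²) = 1 / (1 + 10^+2.20 + 10^+1.12)
   = 1 / (1 + 158.49 + 13.183) = 1/172.67 = 0.005791
[CO2*] = α₀ × DIC = 0.005791 × 2.10 = 0.01216 mmol/kg = 12.16 μmol/kg
pCO2 = [CO2*]/KH = 1.216×10^-5 / 3.467×10^-2 = 351 μatm

pCO2 = 351 μatm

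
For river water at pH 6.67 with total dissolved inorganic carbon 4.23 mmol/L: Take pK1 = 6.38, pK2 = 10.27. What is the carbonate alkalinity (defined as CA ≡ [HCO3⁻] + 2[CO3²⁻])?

CA = [HCO3⁻] + 2[CO3²⁻] = (α₁ + 2α₂)·DIC
At pH 6.67: [H⁺]/K1 = 10^-0.29 = 0.51286, K2/[H⁺] = 10^-3.60 = 0.00025119
α₁ = 1/(1 + 0.51286 + 0.00025119) = 1/1.5131 = 0.6609; α₂ = α₁·K2/[H⁺] = 0.0001660
α₁ + 2α₂ = 0.6612
CA = 0.6612 × 4.23 = 2.80 mmol/L

CA = 2.80 mmol/L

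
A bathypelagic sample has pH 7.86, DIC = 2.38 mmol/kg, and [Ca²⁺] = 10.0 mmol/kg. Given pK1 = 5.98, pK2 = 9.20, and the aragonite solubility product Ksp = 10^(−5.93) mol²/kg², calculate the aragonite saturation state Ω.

Ω = 0.874

α₂ = 1 / (1 + [H⁺]/K2 + [H⁺]²/(K1K2)) = 1 / (1 + 10^+1.34 + 10^-0.54)
   = 1 / (1 + 21.878 + 0.28840) = 1/23.166 = 0.04317
[CO3²⁻] = α₂ × DIC = 0.04317 × 2.38 = 0.1027 mmol/kg
Ksp = 10^(−5.93) = 1.175×10^-6
Ω = [Ca²⁺][CO3²⁻]/Ksp = (10.0×10^-3)(1.027×10^-4) / 1.175×10^-6 = 0.874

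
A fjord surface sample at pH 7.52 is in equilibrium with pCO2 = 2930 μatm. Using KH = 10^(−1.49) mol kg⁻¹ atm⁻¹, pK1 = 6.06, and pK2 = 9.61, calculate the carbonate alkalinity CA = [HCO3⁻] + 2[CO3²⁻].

[CO2*] = KH · pCO2 = 10^(−1.49) × 2930×10^-6 = 9.481×10^-5 mol/kg
α₀ = 1/(1 + K1/[H⁺] + K1K2/[H⁺]²) = 1/(1 + 10^+1.46 + 10^-0.63) = 0.03325
DIC = [CO2*]/α₀ = 9.481×10^-5 / 0.03325 = 2.851 mmol/kg
CA = (α₁ + 2α₂)·DIC = (0.9590 + 2×0.007795) × 2.851 = 2.78 mmol/kg

CA = 2.78 mmol/kg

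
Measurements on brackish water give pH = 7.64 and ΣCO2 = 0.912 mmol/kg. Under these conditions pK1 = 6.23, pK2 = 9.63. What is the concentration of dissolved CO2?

α₀ = 1 / (1 + K1/[H⁺] + K1K2/[H⁺]²) = 1 / (1 + 10^+1.41 + 10^-0.58)
   = 1 / (1 + 25.704 + 0.26303) = 1/26.967 = 0.03708
[CO2*] = α₀ × DIC = 0.03708 × 0.912 = 0.0338 mmol/kg

[CO2*] = 0.0338 mmol/kg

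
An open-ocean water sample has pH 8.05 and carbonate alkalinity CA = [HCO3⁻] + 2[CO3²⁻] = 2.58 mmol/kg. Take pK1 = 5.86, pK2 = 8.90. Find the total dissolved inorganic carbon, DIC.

CA = [HCO3⁻] + 2[CO3²⁻] = (α₁ + 2α₂)·DIC
At pH 8.05: [H⁺]/K1 = 10^-2.19 = 0.0064565, K2/[H⁺] = 10^-0.85 = 0.14125
α₁ = 1/(1 + 0.0064565 + 0.14125) = 1/1.1477 = 0.8713; α₂ = α₁·K2/[H⁺] = 0.1231
α₁ + 2α₂ = 1.1174
DIC = CA / (α₁ + 2α₂) = 2.58 / 1.1174 = 2.31 mmol/kg

DIC = 2.31 mmol/kg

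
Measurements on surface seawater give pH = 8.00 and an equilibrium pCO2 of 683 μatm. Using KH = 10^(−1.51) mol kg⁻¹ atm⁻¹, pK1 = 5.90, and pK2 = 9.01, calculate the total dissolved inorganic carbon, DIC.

DIC = 2.94 mmol/kg

[CO2*] = KH · pCO2 = 10^(−1.51) × 683×10^-6 = 2.111×10^-5 mol/kg
α₀ = 1/(1 + K1/[H⁺] + K1K2/[H⁺]²) = 1/(1 + 10^+2.10 + 10^+1.09) = 0.007184
DIC = [CO2*]/α₀ = 2.111×10^-5 / 0.007184 = 2.94 mmol/kg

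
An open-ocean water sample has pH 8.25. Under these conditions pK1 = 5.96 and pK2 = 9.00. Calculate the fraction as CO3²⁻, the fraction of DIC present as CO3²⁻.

α₂ = 0.150

α₂ = 1 / (1 + [H⁺]/K2 + [H⁺]²/(K1K2)) = 1 / (1 + 10^+0.75 + 10^-1.54)
   = 1 / (1 + 5.6234 + 0.028840) = 1/6.6523 = 0.1503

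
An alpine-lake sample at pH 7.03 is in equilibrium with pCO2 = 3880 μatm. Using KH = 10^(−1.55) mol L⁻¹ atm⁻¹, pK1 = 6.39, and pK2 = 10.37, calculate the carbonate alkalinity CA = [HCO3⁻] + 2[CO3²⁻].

CA = 0.478 mmol/L

[CO2*] = KH · pCO2 = 10^(−1.55) × 3880×10^-6 = 1.094×10^-4 mol/L
α₀ = 1/(1 + K1/[H⁺] + K1K2/[H⁺]²) = 1/(1 + 10^+0.64 + 10^-2.70) = 0.1863
DIC = [CO2*]/α₀ = 1.094×10^-4 / 0.1863 = 0.5869 mmol/L
CA = (α₁ + 2α₂)·DIC = (0.8133 + 2×0.0003718) × 0.5869 = 0.478 mmol/L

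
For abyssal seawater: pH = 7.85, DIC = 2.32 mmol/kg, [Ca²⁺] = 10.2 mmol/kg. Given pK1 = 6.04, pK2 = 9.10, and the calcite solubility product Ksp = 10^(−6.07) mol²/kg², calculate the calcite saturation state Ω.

Ω = 1.46

α₂ = 1 / (1 + [H⁺]/K2 + [H⁺]²/(K1K2)) = 1 / (1 + 10^+1.25 + 10^-0.56)
   = 1 / (1 + 17.783 + 0.27542) = 1/19.058 = 0.05247
[CO3²⁻] = α₂ × DIC = 0.05247 × 2.32 = 0.1217 mmol/kg
Ksp = 10^(−6.07) = 8.511×10^-7
Ω = [Ca²⁺][CO3²⁻]/Ksp = (10.2×10^-3)(1.217×10^-4) / 8.511×10^-7 = 1.46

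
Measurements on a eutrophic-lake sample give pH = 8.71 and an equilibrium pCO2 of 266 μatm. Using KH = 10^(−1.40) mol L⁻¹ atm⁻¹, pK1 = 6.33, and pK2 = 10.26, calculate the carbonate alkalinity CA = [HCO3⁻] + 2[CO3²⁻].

CA = 2.68 mmol/L

[CO2*] = KH · pCO2 = 10^(−1.40) × 266×10^-6 = 1.059×10^-5 mol/L
α₀ = 1/(1 + K1/[H⁺] + K1K2/[H⁺]²) = 1/(1 + 10^+2.38 + 10^+0.83) = 0.004038
DIC = [CO2*]/α₀ = 1.059×10^-5 / 0.004038 = 2.622 mmol/L
CA = (α₁ + 2α₂)·DIC = (0.9687 + 2×0.02730) × 2.622 = 2.68 mmol/L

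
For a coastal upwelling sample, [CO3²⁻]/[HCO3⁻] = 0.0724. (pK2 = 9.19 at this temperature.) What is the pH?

From K2 = [H⁺][CO3²⁻]/[HCO3⁻]:  pH = pK2 + log₁₀([CO3²⁻]/[HCO3⁻])
log₁₀(0.0724) = -1.140
pH = 9.19 + (-1.140) = 8.05

pH = 8.05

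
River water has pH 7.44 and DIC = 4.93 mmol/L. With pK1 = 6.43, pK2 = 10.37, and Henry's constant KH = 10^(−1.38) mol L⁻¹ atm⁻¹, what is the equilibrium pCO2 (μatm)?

α₀ = 1 / (1 + K1/[H⁺] + K1K2/[H⁺]²) = 1 / (1 + 10^+1.01 + 10^-1.92)
   = 1 / (1 + 10.233 + 0.012023) = 1/11.245 = 0.08893
[CO2*] = α₀ × DIC = 0.08893 × 4.93 = 0.4384 mmol/L
pCO2 = [CO2*]/KH = 4.384×10^-4 / 4.169×10^-2 = 1.05×10^4 μatm

pCO2 = 1.05×10^4 μatm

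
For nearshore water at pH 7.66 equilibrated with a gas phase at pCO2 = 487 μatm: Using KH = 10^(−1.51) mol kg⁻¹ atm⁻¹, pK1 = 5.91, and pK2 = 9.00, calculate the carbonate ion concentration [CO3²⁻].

[CO2*] = KH · pCO2 = 10^(−1.51) × 487×10^-6 = 1.505×10^-5 mol/kg
α₀ = 1/(1 + K1/[H⁺] + K1K2/[H⁺]²) = 1/(1 + 10^+1.75 + 10^+0.41) = 0.01672
DIC = [CO2*]/α₀ = 1.505×10^-5 / 0.01672 = 0.9000 mmol/kg
[CO3²⁻] = α₂·DIC; α₂ = 0.04298, so [CO3²⁻] = 0.04298 × 0.9000 = 0.0387 mmol/kg

[CO3²⁻] = 0.0387 mmol/kg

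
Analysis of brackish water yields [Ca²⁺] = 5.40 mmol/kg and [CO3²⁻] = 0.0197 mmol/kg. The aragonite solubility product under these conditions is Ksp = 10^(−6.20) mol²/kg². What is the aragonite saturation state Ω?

Ω = 0.169

Ksp = 10^(−6.20) = 6.310×10^-7
Ω = [Ca²⁺][CO3²⁻]/Ksp = (5.40×10^-3)(0.0197×10^-3) / 6.310×10^-7 = 0.169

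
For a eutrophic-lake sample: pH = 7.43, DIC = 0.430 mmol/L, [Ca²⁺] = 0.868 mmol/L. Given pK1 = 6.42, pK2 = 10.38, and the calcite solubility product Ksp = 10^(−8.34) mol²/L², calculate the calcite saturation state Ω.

α₂ = 1 / (1 + [H⁺]/K2 + [H⁺]²/(K1K2)) = 1 / (1 + 10^+2.95 + 10^+1.94)
   = 1 / (1 + 891.25 + 87.096) = 1/979.35 = 0.001021
[CO3²⁻] = α₂ × DIC = 0.001021 × 0.430 = 0.0004391 mmol/L = 0.4391 μmol/L
Ksp = 10^(−8.34) = 4.571×10^-9
Ω = [Ca²⁺][CO3²⁻]/Ksp = (0.868×10^-3)(4.391×10^-7) / 4.571×10^-9 = 0.0834

Ω = 0.0834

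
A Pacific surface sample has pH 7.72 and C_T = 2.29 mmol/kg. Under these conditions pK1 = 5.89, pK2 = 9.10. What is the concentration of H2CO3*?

α₀ = 1 / (1 + K1/[H⁺] + K1K2/[H⁺]²) = 1 / (1 + 10^+1.83 + 10^+0.45)
   = 1 / (1 + 67.608 + 2.8184) = 1/71.427 = 0.01400
[CO2*] = α₀ × DIC = 0.01400 × 2.29 = 0.0321 mmol/kg

[CO2*] = 0.0321 mmol/kg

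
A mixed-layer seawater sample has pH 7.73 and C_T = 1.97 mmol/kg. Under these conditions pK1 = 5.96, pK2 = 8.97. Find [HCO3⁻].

α₁ = 1 / (1 + [H⁺]/K1 + K2/[H⁺]) = 1 / (1 + 10^-1.77 + 10^-1.24)
   = 1 / (1 + 0.016982 + 0.057544) = 1/1.0745 = 0.9306
[HCO3⁻] = α₁ × DIC = 0.9306 × 1.97 = 1.83 mmol/kg

[HCO3⁻] = 1.83 mmol/kg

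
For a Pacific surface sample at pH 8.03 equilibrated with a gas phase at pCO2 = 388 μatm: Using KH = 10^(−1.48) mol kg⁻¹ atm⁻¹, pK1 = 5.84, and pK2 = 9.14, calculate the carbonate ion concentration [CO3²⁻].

[CO2*] = KH · pCO2 = 10^(−1.48) × 388×10^-6 = 1.285×10^-5 mol/kg
α₀ = 1/(1 + K1/[H⁺] + K1K2/[H⁺]²) = 1/(1 + 10^+2.19 + 10^+1.08) = 0.005956
DIC = [CO2*]/α₀ = 1.285×10^-5 / 0.005956 = 2.157 mmol/kg
[CO3²⁻] = α₂·DIC; α₂ = 0.07160, so [CO3²⁻] = 0.07160 × 2.157 = 0.154 mmol/kg

[CO3²⁻] = 0.154 mmol/kg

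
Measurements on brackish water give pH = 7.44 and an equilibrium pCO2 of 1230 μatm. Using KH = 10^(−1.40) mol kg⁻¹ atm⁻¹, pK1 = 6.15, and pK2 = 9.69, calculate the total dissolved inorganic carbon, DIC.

DIC = 1.01 mmol/kg

[CO2*] = KH · pCO2 = 10^(−1.40) × 1230×10^-6 = 4.897×10^-5 mol/kg
α₀ = 1/(1 + K1/[H⁺] + K1K2/[H⁺]²) = 1/(1 + 10^+1.29 + 10^-0.96) = 0.04852
DIC = [CO2*]/α₀ = 4.897×10^-5 / 0.04852 = 1.01 mmol/kg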